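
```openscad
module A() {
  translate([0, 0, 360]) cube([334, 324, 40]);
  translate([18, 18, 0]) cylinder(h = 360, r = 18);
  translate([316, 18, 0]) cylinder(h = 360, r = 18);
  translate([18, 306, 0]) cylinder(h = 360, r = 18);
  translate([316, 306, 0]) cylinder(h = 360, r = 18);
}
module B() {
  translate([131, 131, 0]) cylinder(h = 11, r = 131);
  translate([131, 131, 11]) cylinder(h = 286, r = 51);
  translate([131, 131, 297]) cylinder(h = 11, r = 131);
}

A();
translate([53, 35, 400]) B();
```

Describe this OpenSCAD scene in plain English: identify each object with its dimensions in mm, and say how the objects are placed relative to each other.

A is a simple wooden stool: a rectangular seat 334 mm (x) by 324 mm (y), 40 mm thick, top face at z = 400 mm, on four round legs, each 36 mm in diameter. The legs rest on z = 0, each leg's axis is inset half a diameter from the nearest pair of seat edges (so the leg's bounding box is flush with the corner).

B is a spool: two coaxial disc flanges of radius 131 mm and thickness 11 mm, joined by a core cylinder of radius 51 mm and height 286 mm. The lower flange rests on z = 0 and the three cylinders share a vertical axis.

The spool is on top of the stool.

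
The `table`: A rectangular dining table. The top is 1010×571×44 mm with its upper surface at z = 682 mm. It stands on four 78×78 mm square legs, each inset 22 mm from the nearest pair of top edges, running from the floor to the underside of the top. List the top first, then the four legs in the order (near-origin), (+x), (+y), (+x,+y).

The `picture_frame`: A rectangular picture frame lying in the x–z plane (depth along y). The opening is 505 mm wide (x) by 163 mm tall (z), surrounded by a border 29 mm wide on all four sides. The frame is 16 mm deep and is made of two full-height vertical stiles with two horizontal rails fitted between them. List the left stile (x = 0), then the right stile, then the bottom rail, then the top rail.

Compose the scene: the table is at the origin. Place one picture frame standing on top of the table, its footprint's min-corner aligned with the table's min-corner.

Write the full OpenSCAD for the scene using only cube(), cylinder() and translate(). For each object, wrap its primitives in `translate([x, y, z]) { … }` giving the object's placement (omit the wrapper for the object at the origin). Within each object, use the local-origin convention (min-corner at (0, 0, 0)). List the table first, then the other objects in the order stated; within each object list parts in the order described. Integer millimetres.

translate([0, 0, 638]) cube([1010, 571, 44]);
translate([22, 22, 0]) cube([78, 78, 638]);
translate([910, 22, 0]) cube([78, 78, 638]);
translate([22, 471, 0]) cube([78, 78, 638]);
translate([910, 471, 0]) cube([78, 78, 638]);
translate([0, 0, 682]) {
  cube([29, 16, 221]);
  translate([534, 0, 0]) cube([29, 16, 221]);
  translate([29, 0, 0]) cube([505, 16, 29]);
  translate([29, 0, 192]) cube([505, 16, 29]);
}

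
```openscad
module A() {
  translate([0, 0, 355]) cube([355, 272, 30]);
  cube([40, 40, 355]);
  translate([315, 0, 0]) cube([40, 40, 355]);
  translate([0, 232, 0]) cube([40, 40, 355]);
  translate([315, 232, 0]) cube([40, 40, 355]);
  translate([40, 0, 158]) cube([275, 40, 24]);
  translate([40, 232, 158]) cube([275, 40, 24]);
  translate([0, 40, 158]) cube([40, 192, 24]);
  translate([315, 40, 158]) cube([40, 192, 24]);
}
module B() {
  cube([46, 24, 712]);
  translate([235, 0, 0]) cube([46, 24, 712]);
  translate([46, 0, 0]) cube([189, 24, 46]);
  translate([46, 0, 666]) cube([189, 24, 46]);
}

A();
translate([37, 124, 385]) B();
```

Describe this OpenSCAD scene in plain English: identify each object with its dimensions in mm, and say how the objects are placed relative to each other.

A is a four-legged stool. The seat is 355×272 mm, 30 mm thick, top at z = 385 mm. It stands on four square legs, each 40×40 mm in cross-section, from z = 0 to the seat underside, each flush with a corner of the seat. Four stretchers, 40 mm wide and 24 mm tall, connect adjacent legs with their undersides at z = 158 mm, each running between the inner faces of the legs it joins and aligned with the legs' outer faces on the other axis.

B is a picture frame with a 189×620 mm rectangular opening (x by z) and a uniform 46 mm border on every side. Frame depth is 24 mm along y. It is built from two vertical stiles running the full outside height and two horizontal rails spanning the gap between the stiles.

The picture frame is on top of the stool, centred.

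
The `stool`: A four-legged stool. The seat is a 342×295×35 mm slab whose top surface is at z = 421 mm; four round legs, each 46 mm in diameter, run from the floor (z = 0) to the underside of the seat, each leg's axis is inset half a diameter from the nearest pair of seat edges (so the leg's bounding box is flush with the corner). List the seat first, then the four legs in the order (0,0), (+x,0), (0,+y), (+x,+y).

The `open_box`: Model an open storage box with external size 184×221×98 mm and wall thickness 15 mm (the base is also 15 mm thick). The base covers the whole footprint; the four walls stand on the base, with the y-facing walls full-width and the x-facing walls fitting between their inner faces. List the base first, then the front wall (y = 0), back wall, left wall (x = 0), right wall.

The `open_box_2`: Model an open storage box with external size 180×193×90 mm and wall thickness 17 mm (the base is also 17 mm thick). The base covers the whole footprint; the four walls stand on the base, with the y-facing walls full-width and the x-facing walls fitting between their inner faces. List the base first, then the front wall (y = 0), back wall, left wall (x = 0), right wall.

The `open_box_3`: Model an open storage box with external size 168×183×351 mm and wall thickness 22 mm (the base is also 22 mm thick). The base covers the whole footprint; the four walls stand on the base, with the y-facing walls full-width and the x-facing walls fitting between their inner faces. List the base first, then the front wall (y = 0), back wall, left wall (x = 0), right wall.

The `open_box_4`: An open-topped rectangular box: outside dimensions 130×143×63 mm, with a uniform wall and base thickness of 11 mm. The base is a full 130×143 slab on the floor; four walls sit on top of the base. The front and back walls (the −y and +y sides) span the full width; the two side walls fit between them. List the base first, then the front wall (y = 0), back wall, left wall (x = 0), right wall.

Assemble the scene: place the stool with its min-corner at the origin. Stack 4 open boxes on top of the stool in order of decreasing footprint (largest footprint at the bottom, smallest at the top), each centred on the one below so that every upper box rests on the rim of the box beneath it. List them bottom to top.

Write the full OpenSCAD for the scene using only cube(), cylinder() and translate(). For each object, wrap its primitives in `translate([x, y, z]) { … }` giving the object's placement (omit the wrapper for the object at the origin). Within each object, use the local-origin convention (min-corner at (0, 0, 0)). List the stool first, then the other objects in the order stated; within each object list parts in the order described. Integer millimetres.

translate([0, 0, 386]) cube([342, 295, 35]);
translate([23, 23, 0]) cylinder(h = 386, r = 23);
translate([319, 23, 0]) cylinder(h = 386, r = 23);
translate([23, 272, 0]) cylinder(h = 386, r = 23);
translate([319, 272, 0]) cylinder(h = 386, r = 23);
translate([79, 37, 421]) {
  cube([184, 221, 15]);
  translate([0, 0, 15]) cube([184, 15, 83]);
  translate([0, 206, 15]) cube([184, 15, 83]);
  translate([0, 15, 15]) cube([15, 191, 83]);
  translate([169, 15, 15]) cube([15, 191, 83]);
}
translate([81, 51, 519]) {
  cube([180, 193, 17]);
  translate([0, 0, 17]) cube([180, 17, 73]);
  translate([0, 176, 17]) cube([180, 17, 73]);
  translate([0, 17, 17]) cube([17, 159, 73]);
  translate([163, 17, 17]) cube([17, 159, 73]);
}
translate([87, 56, 609]) {
  cube([168, 183, 22]);
  translate([0, 0, 22]) cube([168, 22, 329]);
  translate([0, 161, 22]) cube([168, 22, 329]);
  translate([0, 22, 22]) cube([22, 139, 329]);
  translate([146, 22, 22]) cube([22, 139, 329]);
}
translate([106, 76, 960]) {
  cube([130, 143, 11]);
  translate([0, 0, 11]) cube([130, 11, 52]);
  translate([0, 132, 11]) cube([130, 11, 52]);
  translate([0, 11, 11]) cube([11, 121, 52]);
  translate([119, 11, 11]) cube([11, 121, 52]);
}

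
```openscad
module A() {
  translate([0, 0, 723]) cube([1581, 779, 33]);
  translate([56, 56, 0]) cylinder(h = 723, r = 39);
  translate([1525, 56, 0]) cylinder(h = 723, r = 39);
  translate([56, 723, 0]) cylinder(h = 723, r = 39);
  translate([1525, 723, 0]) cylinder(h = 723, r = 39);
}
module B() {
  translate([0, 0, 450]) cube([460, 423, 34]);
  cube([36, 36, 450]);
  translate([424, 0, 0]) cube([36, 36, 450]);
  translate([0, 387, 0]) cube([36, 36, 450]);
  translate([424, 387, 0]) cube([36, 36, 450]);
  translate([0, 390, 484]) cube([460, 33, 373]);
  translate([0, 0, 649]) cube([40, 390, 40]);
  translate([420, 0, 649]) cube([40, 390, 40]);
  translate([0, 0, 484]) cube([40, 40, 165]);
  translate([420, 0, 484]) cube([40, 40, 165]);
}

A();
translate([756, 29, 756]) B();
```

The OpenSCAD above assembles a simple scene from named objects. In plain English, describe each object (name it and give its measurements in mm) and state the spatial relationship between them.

A is a rectangular dining table. The top is 1581×779×33 mm with its upper surface at z = 756 mm. It stands on four round legs of 78 mm diameter, each leg's bounding box inset 17 mm from the nearest pair of top edges, running from the floor to the underside of the top.

B is a chair: 460×423 mm seat, 34 mm thick, top at z = 484 mm, on four 36 mm square corner legs flush with the seat edges. A 33 mm thick backrest slab spans the full seat width, extending 373 mm above the seat top, its back face flush with the seat's +y edge. Two armrests of 40×40 mm section run along each side from the seat's front edge to the front of the backrest, top faces 205 mm above the seat top and outer faces flush with the seat's x-edges; a 40×40 mm post under the front of each armrest stands on the seat at the front corner.

The chair is on top of the table.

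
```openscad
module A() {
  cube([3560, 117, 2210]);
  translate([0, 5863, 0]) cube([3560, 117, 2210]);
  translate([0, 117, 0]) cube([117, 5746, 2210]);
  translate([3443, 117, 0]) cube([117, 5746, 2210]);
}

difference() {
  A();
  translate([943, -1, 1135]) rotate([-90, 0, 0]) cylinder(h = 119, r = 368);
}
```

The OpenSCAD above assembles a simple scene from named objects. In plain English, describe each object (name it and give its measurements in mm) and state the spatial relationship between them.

A is the wall frame of a small rectangular building: four walls, each 2210 mm tall and 117 mm thick, enclosing a footprint 3560 mm (x) by 5980 mm (y) outside-to-outside, with no floor or roof. The front and back walls (the −y and +y sides) span the full width; the two side walls fit between them.

The house frame has a circular hole of radius 368 mm through its front wall, centred at (x = 943, z = 1135).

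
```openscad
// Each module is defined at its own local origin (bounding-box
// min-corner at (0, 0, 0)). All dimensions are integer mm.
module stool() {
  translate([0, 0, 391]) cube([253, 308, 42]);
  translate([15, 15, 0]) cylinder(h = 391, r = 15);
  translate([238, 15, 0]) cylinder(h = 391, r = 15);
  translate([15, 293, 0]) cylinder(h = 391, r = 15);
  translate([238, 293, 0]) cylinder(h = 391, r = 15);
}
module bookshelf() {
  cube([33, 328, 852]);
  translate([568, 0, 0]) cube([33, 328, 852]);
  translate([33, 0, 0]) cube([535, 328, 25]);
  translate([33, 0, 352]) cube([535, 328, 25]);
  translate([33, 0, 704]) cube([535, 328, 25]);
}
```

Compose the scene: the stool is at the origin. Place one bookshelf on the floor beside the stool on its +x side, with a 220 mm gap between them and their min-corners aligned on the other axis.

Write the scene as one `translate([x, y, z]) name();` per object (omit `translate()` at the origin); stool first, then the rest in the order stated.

stool();
translate([473, 0, 0]) bookshelf();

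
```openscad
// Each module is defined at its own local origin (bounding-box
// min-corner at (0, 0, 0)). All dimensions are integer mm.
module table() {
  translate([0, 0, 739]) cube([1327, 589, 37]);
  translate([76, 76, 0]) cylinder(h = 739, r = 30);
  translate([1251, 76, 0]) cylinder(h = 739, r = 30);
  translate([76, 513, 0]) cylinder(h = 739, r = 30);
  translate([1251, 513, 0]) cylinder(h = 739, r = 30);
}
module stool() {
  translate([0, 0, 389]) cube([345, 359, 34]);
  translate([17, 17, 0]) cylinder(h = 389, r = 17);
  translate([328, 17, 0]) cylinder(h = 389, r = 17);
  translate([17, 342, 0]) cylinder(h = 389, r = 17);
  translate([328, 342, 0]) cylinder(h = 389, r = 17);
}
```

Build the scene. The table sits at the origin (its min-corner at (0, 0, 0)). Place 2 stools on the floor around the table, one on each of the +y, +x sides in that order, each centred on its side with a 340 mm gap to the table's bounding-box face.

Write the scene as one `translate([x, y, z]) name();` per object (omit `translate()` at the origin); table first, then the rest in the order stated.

table();
translate([491, 929, 0]) stool();
translate([1667, 115, 0]) stool();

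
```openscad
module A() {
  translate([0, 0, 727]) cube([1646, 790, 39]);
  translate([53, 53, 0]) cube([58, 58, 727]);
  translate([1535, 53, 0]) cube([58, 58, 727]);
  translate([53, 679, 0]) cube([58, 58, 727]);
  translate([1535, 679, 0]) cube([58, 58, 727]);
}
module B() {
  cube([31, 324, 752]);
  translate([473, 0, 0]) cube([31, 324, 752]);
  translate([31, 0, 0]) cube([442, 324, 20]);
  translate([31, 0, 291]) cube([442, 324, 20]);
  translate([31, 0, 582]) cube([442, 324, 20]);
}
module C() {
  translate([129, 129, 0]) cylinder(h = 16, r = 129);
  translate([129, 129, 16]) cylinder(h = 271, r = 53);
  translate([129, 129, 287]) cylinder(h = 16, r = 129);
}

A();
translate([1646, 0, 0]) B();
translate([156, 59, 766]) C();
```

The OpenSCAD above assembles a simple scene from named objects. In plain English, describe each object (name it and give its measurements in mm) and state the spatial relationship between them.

A is a rectangular dining table. The top is 1646×790×39 mm with its upper surface at z = 766 mm. It stands on four 58×58 mm square legs, each inset 53 mm from the nearest pair of top edges, running from the floor to the underside of the top.

B is a bookshelf 504 mm wide overall, 324 mm deep and 752 mm tall. The two sides are 31 mm thick vertical panels. 3 horizontal shelves of 20 mm thickness span between the inner faces of the sides; the lowest shelf sits on the floor and shelves are stacked with a clear vertical gap of 271 mm between each pair.

C is a spool: two coaxial disc flanges of radius 129 mm and thickness 16 mm, joined by a core cylinder of radius 53 mm and height 271 mm. The lower flange rests on z = 0 and the three cylinders share a vertical axis.

The bookshelf is against the table's +x side, with their −y faces flush. The spool is on top of the table.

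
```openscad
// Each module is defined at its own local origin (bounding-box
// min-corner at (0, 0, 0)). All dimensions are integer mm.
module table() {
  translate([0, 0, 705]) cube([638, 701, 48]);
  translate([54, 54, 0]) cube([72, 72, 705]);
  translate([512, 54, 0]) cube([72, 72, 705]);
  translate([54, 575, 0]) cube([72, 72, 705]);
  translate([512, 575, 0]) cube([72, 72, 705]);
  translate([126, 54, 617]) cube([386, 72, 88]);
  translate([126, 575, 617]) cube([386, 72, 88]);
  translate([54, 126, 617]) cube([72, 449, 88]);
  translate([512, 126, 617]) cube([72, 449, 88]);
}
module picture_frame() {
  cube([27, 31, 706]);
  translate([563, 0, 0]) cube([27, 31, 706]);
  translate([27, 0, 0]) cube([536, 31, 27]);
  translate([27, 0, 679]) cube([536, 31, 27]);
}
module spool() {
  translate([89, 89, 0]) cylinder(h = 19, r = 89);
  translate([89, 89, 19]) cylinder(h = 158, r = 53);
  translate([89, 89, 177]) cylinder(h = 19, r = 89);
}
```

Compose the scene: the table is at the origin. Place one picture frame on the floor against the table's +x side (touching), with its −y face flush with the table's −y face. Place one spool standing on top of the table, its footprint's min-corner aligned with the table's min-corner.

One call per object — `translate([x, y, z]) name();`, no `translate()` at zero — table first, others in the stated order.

table();
translate([638, 0, 0]) picture_frame();
translate([0, 0, 753]) spool();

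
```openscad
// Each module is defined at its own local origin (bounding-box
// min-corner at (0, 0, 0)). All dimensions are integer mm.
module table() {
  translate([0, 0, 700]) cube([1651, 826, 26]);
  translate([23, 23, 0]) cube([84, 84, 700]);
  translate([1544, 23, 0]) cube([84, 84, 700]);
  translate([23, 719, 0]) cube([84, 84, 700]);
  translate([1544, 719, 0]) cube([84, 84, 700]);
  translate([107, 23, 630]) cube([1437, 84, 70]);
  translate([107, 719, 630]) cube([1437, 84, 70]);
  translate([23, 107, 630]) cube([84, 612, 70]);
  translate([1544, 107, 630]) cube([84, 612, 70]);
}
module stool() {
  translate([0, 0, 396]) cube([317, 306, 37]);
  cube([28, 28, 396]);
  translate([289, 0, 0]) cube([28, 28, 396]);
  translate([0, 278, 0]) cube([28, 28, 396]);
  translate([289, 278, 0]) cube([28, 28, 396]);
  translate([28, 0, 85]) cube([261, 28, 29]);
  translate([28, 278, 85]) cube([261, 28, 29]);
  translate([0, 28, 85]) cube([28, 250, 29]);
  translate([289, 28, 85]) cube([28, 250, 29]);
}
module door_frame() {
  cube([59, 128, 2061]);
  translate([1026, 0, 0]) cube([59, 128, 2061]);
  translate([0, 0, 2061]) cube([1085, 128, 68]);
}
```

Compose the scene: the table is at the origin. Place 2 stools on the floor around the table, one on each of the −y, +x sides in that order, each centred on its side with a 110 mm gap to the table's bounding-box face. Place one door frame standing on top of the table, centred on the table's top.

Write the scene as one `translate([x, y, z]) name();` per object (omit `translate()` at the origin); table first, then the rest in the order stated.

table();
translate([667, -416, 0]) stool();
translate([1761, 260, 0]) stool();
translate([283, 349, 726]) door_frame();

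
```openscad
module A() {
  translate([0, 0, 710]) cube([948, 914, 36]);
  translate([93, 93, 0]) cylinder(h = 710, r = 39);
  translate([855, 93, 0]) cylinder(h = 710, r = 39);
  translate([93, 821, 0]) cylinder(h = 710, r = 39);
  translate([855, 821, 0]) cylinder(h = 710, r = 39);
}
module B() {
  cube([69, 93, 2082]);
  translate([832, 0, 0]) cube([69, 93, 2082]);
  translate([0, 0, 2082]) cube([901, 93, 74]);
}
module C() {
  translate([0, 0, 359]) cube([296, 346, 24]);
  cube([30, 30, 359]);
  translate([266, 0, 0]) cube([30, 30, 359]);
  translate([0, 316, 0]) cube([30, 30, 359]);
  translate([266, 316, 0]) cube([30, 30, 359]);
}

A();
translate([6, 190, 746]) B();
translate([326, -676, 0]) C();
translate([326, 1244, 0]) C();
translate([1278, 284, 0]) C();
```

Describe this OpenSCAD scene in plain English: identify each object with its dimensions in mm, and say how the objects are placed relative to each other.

A is a table: top 948 mm (x) × 914 mm (y), 36 mm thick, upper face at z = 746 mm, on four round legs of 78 mm diameter, each leg's bounding box inset 54 mm from the nearest pair of top edges, running from z = 0 to the bottom of the top.

B is a rectangular door frame: two vertical jambs of 69×93 mm section, 2082 mm tall, with a clear opening 763 mm wide between their inner faces. A header 74 mm tall and 93 mm deep lies on top of the jambs and spans the full outside width.

C is a four-legged stool. The seat is 296×346 mm, 24 mm thick, top at z = 383 mm. It stands on four square legs, each 30×30 mm in cross-section, from z = 0 to the seat underside, each flush with a corner of the seat.

The door frame is on top of the table. Three stools sit around the table at the −y, +y, +x sides.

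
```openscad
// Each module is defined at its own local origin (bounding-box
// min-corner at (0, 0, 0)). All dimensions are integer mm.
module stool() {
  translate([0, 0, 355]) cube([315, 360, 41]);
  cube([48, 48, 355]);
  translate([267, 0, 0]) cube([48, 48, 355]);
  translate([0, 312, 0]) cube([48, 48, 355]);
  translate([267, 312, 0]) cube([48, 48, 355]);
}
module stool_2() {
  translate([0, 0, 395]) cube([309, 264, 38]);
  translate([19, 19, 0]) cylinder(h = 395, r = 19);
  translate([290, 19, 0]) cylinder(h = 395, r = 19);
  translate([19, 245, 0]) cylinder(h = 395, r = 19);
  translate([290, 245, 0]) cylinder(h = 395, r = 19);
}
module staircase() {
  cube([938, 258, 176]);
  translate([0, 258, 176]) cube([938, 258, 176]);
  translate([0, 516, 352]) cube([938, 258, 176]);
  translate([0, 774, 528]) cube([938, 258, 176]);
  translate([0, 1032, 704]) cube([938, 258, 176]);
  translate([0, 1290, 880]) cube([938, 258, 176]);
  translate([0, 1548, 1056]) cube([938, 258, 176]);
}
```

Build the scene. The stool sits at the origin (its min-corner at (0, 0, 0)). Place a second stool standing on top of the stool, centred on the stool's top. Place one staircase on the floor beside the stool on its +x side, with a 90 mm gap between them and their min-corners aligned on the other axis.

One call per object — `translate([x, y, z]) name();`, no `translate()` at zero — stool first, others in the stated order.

stool();
translate([3, 48, 396]) stool_2();
translate([405, 0, 0]) staircase();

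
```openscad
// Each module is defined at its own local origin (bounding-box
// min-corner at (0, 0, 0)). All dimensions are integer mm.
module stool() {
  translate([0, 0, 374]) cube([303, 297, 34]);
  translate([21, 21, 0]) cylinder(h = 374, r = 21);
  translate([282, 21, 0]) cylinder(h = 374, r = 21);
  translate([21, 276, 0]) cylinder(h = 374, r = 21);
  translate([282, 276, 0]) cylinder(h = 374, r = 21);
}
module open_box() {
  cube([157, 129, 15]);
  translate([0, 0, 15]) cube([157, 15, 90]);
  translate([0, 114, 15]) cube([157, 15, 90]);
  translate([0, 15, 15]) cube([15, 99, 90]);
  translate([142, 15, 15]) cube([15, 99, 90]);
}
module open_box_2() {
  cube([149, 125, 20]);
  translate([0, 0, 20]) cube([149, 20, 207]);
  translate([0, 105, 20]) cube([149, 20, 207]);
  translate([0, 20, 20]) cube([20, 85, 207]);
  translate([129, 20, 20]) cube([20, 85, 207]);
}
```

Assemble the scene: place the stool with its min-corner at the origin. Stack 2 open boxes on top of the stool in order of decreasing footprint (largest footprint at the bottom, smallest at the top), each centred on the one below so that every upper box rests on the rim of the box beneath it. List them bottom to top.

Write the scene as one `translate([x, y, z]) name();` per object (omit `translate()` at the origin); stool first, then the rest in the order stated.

stool();
translate([73, 84, 408]) open_box();
translate([77, 86, 513]) open_box_2();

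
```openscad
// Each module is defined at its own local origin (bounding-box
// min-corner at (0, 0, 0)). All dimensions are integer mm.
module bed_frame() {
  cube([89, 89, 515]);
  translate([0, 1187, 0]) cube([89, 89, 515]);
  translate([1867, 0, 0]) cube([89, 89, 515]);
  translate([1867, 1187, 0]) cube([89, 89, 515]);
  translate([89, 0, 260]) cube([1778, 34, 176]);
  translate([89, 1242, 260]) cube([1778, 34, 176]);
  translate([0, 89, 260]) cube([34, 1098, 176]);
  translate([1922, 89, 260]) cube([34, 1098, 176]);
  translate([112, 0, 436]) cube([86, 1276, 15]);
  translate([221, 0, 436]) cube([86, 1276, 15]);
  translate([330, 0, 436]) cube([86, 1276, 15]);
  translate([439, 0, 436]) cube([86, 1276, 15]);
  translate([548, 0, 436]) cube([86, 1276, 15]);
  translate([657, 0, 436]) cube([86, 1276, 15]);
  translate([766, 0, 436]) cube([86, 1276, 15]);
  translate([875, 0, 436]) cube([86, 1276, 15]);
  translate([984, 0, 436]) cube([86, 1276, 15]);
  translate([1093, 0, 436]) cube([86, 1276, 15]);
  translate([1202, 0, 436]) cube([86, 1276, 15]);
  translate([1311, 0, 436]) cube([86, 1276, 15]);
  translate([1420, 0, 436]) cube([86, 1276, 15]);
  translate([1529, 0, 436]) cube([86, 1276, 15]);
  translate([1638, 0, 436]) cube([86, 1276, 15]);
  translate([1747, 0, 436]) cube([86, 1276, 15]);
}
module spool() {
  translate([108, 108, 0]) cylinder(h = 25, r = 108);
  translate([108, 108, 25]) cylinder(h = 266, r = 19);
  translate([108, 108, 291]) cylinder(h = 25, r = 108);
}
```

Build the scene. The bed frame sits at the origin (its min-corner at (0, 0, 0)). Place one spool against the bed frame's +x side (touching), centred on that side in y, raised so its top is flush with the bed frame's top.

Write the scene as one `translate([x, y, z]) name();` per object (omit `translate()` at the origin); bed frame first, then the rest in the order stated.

bed_frame();
translate([1956, 530, 199]) spool();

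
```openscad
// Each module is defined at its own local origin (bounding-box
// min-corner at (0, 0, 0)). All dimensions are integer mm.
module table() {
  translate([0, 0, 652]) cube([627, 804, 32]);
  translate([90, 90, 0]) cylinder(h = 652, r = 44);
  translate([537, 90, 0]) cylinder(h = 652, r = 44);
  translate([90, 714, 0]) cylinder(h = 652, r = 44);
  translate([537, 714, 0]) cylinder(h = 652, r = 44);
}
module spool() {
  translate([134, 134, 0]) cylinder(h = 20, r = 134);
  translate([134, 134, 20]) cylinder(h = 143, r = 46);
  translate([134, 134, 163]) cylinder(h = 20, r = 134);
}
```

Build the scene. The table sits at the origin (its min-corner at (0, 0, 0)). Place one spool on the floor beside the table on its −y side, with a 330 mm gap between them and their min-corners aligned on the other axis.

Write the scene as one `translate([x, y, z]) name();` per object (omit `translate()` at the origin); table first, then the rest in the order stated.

table();
translate([0, -598, 0]) spool();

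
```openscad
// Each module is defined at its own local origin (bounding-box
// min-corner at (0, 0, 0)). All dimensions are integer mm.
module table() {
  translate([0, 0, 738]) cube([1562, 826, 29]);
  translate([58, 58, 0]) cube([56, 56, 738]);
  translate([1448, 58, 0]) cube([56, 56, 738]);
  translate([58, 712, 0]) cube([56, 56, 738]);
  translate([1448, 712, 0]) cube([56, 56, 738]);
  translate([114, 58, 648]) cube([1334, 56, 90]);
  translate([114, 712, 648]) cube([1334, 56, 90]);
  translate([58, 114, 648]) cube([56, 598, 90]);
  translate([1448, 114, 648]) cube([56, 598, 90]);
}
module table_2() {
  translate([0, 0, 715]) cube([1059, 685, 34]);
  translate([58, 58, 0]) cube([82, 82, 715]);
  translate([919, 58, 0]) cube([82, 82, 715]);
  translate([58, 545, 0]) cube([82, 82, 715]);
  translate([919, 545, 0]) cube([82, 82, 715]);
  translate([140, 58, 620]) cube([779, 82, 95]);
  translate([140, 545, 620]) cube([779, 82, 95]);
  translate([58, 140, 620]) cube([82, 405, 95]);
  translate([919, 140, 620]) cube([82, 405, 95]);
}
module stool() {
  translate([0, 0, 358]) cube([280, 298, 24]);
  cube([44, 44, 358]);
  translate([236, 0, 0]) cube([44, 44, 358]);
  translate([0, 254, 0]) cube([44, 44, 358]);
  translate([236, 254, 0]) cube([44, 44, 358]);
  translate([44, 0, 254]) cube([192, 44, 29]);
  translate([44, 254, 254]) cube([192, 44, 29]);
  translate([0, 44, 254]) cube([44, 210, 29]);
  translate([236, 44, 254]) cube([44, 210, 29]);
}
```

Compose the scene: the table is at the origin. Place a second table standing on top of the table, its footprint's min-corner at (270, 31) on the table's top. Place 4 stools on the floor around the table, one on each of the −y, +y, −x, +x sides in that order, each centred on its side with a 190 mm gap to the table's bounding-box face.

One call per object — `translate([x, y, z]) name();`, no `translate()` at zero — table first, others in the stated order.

table();
translate([270, 31, 767]) table_2();
translate([641, -488, 0]) stool();
translate([641, 1016, 0]) stool();
translate([-470, 264, 0]) stool();
translate([1752, 264, 0]) stool();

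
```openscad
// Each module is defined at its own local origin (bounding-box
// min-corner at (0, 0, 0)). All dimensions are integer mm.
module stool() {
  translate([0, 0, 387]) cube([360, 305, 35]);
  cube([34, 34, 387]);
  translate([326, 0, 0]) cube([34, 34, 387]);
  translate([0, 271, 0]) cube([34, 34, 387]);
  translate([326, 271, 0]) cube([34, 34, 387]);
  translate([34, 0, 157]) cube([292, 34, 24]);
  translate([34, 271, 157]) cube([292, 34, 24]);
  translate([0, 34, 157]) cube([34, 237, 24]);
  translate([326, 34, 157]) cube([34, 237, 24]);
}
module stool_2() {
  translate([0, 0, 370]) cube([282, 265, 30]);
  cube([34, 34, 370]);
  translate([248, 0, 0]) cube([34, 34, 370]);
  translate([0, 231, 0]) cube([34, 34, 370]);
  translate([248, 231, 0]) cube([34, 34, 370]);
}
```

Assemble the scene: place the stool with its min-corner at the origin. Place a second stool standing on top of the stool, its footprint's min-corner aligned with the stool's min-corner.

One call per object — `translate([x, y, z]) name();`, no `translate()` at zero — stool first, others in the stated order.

stool();
translate([0, 0, 422]) stool_2();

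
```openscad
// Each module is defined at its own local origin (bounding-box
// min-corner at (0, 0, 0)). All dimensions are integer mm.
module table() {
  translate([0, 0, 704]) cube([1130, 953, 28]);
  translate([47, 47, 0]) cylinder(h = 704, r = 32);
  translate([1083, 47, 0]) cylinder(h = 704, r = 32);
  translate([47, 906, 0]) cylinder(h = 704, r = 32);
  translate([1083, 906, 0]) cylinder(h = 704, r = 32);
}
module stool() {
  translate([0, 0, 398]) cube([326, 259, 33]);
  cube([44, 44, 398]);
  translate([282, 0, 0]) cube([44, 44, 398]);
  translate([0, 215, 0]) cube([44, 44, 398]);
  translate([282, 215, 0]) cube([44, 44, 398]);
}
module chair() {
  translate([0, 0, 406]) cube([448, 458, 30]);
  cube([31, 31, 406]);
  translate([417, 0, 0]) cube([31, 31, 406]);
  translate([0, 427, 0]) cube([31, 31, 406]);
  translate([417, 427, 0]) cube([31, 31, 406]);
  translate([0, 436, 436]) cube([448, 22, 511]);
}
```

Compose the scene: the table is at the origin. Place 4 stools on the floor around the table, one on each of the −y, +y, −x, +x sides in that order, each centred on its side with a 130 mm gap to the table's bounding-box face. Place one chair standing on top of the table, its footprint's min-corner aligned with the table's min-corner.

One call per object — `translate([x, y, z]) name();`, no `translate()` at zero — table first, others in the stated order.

table();
translate([402, -389, 0]) stool();
translate([402, 1083, 0]) stool();
translate([-456, 347, 0]) stool();
translate([1260, 347, 0]) stool();
translate([0, 0, 732]) chair();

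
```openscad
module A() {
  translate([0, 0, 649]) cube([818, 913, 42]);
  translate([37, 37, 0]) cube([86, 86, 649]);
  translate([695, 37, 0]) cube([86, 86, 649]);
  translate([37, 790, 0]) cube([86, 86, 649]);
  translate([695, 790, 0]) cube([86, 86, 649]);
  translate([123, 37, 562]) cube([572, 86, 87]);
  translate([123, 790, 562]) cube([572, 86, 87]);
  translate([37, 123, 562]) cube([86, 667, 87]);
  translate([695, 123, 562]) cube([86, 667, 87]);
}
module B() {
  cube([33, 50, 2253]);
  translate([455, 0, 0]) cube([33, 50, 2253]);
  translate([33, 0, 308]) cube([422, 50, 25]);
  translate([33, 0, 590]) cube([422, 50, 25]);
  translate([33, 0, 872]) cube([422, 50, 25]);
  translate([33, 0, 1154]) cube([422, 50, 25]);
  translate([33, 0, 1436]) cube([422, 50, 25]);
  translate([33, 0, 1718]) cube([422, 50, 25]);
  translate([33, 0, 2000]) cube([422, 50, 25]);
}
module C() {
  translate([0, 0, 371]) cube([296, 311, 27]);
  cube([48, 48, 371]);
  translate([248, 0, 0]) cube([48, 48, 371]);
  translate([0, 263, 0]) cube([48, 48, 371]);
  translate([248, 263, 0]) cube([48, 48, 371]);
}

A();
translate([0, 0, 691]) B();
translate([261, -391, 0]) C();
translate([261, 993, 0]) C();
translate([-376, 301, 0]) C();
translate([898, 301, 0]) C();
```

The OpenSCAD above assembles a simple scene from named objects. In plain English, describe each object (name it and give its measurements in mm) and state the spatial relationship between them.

A is a table: top 818 mm (x) × 913 mm (y), 42 mm thick, upper face at z = 691 mm, on four 86×86 mm square legs, each inset 37 mm from the nearest pair of top edges, running from z = 0 to the bottom of the top. Four apron rails, 86 mm thick and 87 mm tall, run between adjacent legs with their top edges flush with the underside of the top and their outer faces flush with the legs' outer faces.

B is a straight ladder. Two 33×50 mm vertical rails, 2253 mm tall, stand 488 mm apart (outside-to-outside) with their front faces coplanar on the −y side. 7 rungs, each 50 mm deep and 25 mm tall, span between the inner faces of the rails, front faces flush with the rails. The lowest rung's underside is at z = 308 mm and rungs are spaced 282 mm apart (underside to underside).

C is a four-legged stool. The seat is a 296×311×27 mm slab whose top surface is at z = 398 mm; four square legs, each 48×48 mm in cross-section, run from the floor (z = 0) to the underside of the seat, each flush with a corner of the seat.

The ladder is on top of the table. Four stools sit around the table at the −y, +y, −x, +x sides.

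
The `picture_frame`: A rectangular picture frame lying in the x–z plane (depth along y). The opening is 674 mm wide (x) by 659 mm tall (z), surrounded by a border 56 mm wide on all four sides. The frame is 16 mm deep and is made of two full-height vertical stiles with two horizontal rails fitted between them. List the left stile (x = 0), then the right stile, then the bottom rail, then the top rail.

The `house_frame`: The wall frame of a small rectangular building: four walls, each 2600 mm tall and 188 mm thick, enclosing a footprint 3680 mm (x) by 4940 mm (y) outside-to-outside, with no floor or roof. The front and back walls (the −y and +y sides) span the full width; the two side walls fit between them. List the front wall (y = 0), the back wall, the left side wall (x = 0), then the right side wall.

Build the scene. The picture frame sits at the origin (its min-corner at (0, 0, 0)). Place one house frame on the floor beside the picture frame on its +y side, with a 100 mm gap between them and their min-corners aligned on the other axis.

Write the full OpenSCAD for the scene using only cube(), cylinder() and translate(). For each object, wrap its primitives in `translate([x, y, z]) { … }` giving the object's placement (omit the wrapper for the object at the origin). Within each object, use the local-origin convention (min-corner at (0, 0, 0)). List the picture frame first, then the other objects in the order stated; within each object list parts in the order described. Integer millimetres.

cube([56, 16, 771]);
translate([730, 0, 0]) cube([56, 16, 771]);
translate([56, 0, 0]) cube([674, 16, 56]);
translate([56, 0, 715]) cube([674, 16, 56]);
translate([0, 116, 0]) {
  cube([3680, 188, 2600]);
  translate([0, 4752, 0]) cube([3680, 188, 2600]);
  translate([0, 188, 0]) cube([188, 4564, 2600]);
  translate([3492, 188, 0]) cube([188, 4564, 2600]);
}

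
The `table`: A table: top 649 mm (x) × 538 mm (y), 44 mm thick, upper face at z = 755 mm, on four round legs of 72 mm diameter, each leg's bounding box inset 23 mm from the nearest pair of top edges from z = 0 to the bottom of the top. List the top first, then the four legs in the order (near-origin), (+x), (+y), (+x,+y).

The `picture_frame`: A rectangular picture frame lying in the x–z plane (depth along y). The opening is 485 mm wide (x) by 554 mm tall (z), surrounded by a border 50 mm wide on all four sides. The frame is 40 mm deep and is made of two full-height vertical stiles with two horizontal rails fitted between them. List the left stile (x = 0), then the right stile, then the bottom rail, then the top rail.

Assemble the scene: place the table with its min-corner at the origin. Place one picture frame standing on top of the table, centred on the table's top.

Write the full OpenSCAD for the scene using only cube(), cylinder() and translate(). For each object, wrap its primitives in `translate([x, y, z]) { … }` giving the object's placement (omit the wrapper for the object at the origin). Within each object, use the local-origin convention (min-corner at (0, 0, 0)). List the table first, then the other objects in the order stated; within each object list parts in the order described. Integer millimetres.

translate([0, 0, 711]) cube([649, 538, 44]);
translate([59, 59, 0]) cylinder(h = 711, r = 36);
translate([590, 59, 0]) cylinder(h = 711, r = 36);
translate([59, 479, 0]) cylinder(h = 711, r = 36);
translate([590, 479, 0]) cylinder(h = 711, r = 36);
translate([32, 249, 755]) {
  cube([50, 40, 654]);
  translate([535, 0, 0]) cube([50, 40, 654]);
  translate([50, 0, 0]) cube([485, 40, 50]);
  translate([50, 0, 604]) cube([485, 40, 50]);
}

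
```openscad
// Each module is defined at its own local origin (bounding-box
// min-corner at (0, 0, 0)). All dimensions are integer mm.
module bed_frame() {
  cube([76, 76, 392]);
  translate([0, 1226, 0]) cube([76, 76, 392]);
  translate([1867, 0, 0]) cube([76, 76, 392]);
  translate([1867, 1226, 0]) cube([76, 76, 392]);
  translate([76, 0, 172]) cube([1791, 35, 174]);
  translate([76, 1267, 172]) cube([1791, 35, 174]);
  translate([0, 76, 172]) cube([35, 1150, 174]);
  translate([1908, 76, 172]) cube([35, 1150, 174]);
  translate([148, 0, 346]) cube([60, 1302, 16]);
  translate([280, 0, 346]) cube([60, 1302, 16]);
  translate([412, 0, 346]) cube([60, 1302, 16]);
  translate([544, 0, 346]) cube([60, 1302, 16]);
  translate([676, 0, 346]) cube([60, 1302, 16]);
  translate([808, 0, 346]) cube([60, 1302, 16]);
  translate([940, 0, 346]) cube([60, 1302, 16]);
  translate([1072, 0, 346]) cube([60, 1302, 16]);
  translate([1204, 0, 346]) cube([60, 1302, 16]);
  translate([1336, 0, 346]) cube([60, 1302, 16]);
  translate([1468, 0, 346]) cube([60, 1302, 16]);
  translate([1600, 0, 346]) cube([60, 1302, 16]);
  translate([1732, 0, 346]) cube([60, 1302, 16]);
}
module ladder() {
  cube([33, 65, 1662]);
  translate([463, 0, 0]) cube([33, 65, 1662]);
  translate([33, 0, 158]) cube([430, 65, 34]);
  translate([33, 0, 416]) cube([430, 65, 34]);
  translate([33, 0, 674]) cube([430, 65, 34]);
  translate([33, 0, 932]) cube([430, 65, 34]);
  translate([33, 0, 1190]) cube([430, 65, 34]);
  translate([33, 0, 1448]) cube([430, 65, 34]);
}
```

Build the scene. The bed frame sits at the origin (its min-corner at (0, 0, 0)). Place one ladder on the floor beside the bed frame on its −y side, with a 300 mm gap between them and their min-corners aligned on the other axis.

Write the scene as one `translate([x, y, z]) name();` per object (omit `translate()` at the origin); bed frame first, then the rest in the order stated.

bed_frame();
translate([0, -365, 0]) ladder();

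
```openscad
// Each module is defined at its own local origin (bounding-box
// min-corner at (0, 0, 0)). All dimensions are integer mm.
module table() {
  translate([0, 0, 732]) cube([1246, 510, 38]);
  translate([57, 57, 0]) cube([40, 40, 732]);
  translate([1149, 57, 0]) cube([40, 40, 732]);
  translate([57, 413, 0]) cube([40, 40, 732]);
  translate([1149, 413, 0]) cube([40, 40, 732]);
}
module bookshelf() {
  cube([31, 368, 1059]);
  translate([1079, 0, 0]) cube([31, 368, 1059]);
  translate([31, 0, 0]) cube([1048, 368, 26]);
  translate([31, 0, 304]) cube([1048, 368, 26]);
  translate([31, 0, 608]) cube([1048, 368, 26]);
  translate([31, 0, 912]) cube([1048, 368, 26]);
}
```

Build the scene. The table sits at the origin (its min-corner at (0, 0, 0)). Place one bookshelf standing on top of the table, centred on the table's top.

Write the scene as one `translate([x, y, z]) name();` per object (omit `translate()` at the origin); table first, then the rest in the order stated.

table();
translate([68, 71, 770]) bookshelf();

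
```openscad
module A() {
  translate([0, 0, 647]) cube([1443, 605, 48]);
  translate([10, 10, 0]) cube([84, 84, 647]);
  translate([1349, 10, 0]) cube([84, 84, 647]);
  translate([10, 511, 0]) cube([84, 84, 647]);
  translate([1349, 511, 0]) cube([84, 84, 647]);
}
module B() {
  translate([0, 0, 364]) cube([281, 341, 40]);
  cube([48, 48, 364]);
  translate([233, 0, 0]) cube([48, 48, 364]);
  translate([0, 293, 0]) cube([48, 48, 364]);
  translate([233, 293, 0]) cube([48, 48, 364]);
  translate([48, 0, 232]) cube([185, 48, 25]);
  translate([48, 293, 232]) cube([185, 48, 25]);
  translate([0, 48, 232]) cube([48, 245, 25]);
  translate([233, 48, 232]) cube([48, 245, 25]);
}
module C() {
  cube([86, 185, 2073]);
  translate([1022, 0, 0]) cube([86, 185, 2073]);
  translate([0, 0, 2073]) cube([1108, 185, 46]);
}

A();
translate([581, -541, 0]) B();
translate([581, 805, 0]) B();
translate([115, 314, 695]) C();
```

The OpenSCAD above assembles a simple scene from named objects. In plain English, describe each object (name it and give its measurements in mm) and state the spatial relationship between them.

A is a table with a 1443×605 mm rectangular top, 48 mm thick, top surface at z = 695 mm, supported by four 84×84 mm square legs, each inset 10 mm from the nearest pair of top edges, running from the floor.

B is a four-legged stool. The seat is 281×341 mm, 40 mm thick, top at z = 404 mm. It stands on four square legs, each 48×48 mm in cross-section, from z = 0 to the seat underside, each flush with a corner of the seat. Four stretchers, 48 mm wide and 25 mm tall, connect adjacent legs with their undersides at z = 232 mm, each running between the inner faces of the legs it joins and aligned with the legs' outer faces on the other axis.

C is a door frame. The clear opening is 936 mm wide and 2073 mm high. Two 86 mm wide jambs, 185 mm deep, stand either side of the opening from the floor to the top of the opening. A 46 mm thick head sits across the top of both jambs, spanning the full outside width of the frame.

Two stools sit around the table at the −y, +y sides. The door frame is on top of the table.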